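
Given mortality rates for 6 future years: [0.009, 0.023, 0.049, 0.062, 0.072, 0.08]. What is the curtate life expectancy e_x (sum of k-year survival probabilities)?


e_x = sum_{k=1}^{n} k_p_x
k_p_x values:
  1_p_x = 0.991
  2_p_x = 0.968207
  3_p_x = 0.920765
  4_p_x = 0.863677
  5_p_x = 0.801493
  6_p_x = 0.737373
e_x = 5.2825


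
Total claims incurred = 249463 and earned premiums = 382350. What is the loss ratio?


Loss ratio = claims / premiums
= 249463 / 382350
= 0.6524


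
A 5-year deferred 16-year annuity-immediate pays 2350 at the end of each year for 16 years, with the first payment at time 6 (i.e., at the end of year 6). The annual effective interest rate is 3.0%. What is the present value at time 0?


PV at time 5 of the 16-year annuity-immediate:
a_n = 2350 * (1-(1+0.03)^(-16))/0.03 = 29518.5898
Discount back 5 years to time 0:
PV = 29518.5898 * (1+0.03)^(-5)
= 29518.5898 * 0.862609
= 25462.9948


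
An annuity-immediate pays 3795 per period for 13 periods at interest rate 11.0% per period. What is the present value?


PV = PMT * (1 - (1+i)^(-n)) / i
= 3795 * (1 - (1+0.11)^(-13)) / 0.11
= 3795 * (1 - 0.257514) / 0.11
= 3795 * 6.74987
= 25615.7582


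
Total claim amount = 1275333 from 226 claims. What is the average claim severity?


severity = total / number
= 1275333 / 226
= 5643.0664


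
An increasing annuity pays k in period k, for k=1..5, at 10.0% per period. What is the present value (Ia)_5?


(Ia)_n = sum_{k=1}^{n} k * v^k, v = 1/(1+i)
v = 0.909091
Sum computed term by term:
(Ia)_5 = 10.6526


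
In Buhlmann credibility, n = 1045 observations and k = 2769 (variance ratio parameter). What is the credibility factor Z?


Z = n / (n + k)
= 1045 / (1045 + 2769)
= 1045 / 3814
= 0.274


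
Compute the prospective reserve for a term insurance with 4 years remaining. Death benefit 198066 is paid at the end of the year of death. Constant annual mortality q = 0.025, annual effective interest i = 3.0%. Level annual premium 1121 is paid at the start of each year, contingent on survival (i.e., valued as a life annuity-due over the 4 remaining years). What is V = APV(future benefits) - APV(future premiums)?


v = 1/(1+i) = 0.970874
APV(future benefits) per unit = sum_{k=0}^{3} k_p_x * q * v^(k+1) = 0.089584
APV(future benefits) = 198066 * 0.089584 = 17743.5638
Life annuity-due factor ä_{x:4} = sum_{k=0}^{3} k_p_x * v^k = 3.690865
APV(future premiums) = 1121 * 3.690865 = 4137.4594
V = 17743.5638 - 4137.4594
= 13606.1043


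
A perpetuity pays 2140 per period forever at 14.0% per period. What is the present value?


PV = PMT / i
= 2140 / 0.14
= 15285.7143


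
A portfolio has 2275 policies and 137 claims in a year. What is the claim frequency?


frequency = claims / policies
= 137 / 2275
= 0.0602


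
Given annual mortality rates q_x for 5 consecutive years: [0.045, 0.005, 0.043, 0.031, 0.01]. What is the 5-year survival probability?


p_k = 1 - q_k for each year
Survival = product of (1 - q_k)
= 0.955 * 0.995 * 0.957 * 0.969 * 0.99
= 0.8724


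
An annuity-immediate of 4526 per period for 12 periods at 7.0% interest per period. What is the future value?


FV = PMT * ((1+i)^n - 1) / i
= 4526 * ((1.07)^12 - 1) / 0.07
= 4526 * (2.252192 - 1) / 0.07
= 80963.1305


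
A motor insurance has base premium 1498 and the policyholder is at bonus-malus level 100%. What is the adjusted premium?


adjusted = base * BM_level / 100
= 1498 * 100 / 100
= 1498 * 1.0
= 1498.0


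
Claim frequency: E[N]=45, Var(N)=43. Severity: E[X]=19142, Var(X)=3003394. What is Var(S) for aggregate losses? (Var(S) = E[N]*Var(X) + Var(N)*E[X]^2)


Var(S) = E[N]*Var(X) + Var(N)*E[X]^2
= 45*3003394 + 43*19142^2
= 135152730 + 15755895052
= 1.5891e+10


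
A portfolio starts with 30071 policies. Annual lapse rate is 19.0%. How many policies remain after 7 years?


remaining = initial * (1 - lapse)^years
= 30071 * (1 - 0.19)^7
= 30071 * 0.228768
= 6879.2803


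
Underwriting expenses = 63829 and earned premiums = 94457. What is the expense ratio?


Expense ratio = expenses / premiums
= 63829 / 94457
= 0.6757


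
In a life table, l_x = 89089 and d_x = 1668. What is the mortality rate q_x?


q_x = d_x / l_x
= 1668 / 89089
= 0.0187


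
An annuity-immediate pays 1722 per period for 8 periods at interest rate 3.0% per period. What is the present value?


PV = PMT * (1 - (1+i)^(-n)) / i
= 1722 * (1 - (1+0.03)^(-8)) / 0.03
= 1722 * (1 - 0.789409) / 0.03
= 1722 * 7.019692
= 12087.91


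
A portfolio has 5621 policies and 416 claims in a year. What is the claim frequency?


frequency = claims / policies
= 416 / 5621
= 0.074


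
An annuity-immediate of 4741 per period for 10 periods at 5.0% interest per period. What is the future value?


FV = PMT * ((1+i)^n - 1) / i
= 4741 * ((1.05)^10 - 1) / 0.05
= 4741 * (1.628895 - 1) / 0.05
= 59631.7885


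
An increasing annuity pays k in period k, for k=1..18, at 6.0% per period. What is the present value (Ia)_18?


(Ia)_n = sum_{k=1}^{n} k * v^k, v = 1/(1+i)
v = 0.943396
Sum computed term by term:
(Ia)_18 = 86.1845


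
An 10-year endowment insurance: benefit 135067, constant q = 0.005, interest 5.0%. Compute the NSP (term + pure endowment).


Term component = 5109.2271
Pure endowment = 10_p_x * v^10 * benefit = 0.95111 * 0.613913 * 135067 = 78865.5017
NSP = 83974.7288


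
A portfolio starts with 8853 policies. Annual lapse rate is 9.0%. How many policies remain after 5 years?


remaining = initial * (1 - lapse)^years
= 8853 * (1 - 0.09)^5
= 8853 * 0.624032
= 5524.5566


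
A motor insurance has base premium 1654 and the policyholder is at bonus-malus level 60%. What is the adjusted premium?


adjusted = base * BM_level / 100
= 1654 * 60 / 100
= 1654 * 0.6
= 992.4


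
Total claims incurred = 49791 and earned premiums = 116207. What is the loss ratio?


Loss ratio = claims / premiums
= 49791 / 116207
= 0.4285


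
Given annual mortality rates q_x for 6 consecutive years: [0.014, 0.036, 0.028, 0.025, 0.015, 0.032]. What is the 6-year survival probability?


p_k = 1 - q_k for each year
Survival = product of (1 - q_k)
= 0.986 * 0.964 * 0.972 * 0.975 * 0.985 * 0.968
= 0.8589


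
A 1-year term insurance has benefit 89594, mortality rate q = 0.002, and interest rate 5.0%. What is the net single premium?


NSP = benefit * q * v
v = 1/(1+i) = 0.952381
NSP = 89594 * 0.002 * 0.952381
= 170.6552


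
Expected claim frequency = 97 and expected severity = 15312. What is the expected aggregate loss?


E[S] = E[N] * E[X]
= 97 * 15312
= 1.4853e+06


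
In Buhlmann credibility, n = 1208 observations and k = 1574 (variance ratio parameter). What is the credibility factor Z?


Z = n / (n + k)
= 1208 / (1208 + 1574)
= 1208 / 2782
= 0.4342


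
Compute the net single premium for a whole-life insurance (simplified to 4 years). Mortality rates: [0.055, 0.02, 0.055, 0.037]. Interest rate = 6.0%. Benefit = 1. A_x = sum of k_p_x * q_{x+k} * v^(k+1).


v = 0.943396
Year 0: k_p_x=1.0, q=0.055, term=0.051887
Year 1: k_p_x=0.945, q=0.02, term=0.016821
Year 2: k_p_x=0.9261, q=0.055, term=0.042766
Year 3: k_p_x=0.875164, q=0.037, term=0.025649
A_x = 0.1371


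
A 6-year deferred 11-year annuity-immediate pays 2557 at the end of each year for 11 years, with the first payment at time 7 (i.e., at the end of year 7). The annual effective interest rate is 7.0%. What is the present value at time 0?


PV at time 6 of the 11-year annuity-immediate:
a_n = 2557 * (1-(1+0.07)^(-11))/0.07 = 19174.1103
Discount back 6 years to time 0:
PV = 19174.1103 * (1+0.07)^(-6)
= 19174.1103 * 0.666342
= 12776.5193


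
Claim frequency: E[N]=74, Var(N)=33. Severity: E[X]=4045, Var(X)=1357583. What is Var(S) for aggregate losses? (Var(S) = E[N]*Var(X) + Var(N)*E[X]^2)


Var(S) = E[N]*Var(X) + Var(N)*E[X]^2
= 74*1357583 + 33*4045^2
= 100461142 + 539946825
= 6.4041e+08


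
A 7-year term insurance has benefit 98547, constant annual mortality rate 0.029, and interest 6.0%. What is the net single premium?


NSP = benefit * sum_{k=0}^{n-1} k_p_x * q * v^(k+1)
With constant q=0.029, v=0.943396
Sum = 0.149482
NSP = 98547 * 0.149482
= 14731.0131


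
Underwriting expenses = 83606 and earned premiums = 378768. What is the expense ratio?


Expense ratio = expenses / premiums
= 83606 / 378768
= 0.2207


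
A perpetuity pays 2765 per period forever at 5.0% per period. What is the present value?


PV = PMT / i
= 2765 / 0.05
= 55300.0


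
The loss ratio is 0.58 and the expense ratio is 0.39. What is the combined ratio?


Combined ratio = loss ratio + expense ratio
= 0.58 + 0.39
= 0.97


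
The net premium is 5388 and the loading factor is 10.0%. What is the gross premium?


Gross = net * (1 + loading)
= 5388 * (1 + 0.1)
= 5388 * 1.1
= 5926.8


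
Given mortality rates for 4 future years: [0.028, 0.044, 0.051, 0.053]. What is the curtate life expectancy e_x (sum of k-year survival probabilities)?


e_x = sum_{k=1}^{n} k_p_x
k_p_x values:
  1_p_x = 0.972
  2_p_x = 0.929232
  3_p_x = 0.881841
  4_p_x = 0.835104
e_x = 3.6182


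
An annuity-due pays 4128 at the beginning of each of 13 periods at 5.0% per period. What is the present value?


PV_due = PMT * (1-(1+i)^(-n))/i * (1+i)
PV_immediate = 38776.6693
PV_due = 38776.6693 * 1.05
= 40715.5028


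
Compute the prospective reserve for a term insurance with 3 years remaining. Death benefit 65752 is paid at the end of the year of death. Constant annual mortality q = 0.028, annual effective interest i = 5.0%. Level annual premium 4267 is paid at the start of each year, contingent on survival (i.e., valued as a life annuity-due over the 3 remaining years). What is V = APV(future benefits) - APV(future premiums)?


v = 1/(1+i) = 0.952381
APV(future benefits) per unit = sum_{k=0}^{2} k_p_x * q * v^(k+1) = 0.074204
APV(future benefits) = 65752 * 0.074204 = 4879.0811
Life annuity-due factor ä_{x:3} = sum_{k=0}^{2} k_p_x * v^k = 2.782661
APV(future premiums) = 4267 * 2.782661 = 11873.6154
V = 4879.0811 - 11873.6154
= -6994.5344


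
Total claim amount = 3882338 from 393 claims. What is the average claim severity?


severity = total / number
= 3882338 / 393
= 9878.7226


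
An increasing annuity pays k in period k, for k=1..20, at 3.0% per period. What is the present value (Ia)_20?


(Ia)_n = sum_{k=1}^{n} k * v^k, v = 1/(1+i)
v = 0.970874
Sum computed term by term:
(Ia)_20 = 141.6761


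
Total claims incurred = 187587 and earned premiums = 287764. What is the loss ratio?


Loss ratio = claims / premiums
= 187587 / 287764
= 0.6519


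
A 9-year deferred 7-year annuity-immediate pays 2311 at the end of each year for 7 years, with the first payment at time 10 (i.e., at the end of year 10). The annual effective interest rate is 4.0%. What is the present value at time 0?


PV at time 9 of the 7-year annuity-immediate:
a_n = 2311 * (1-(1+0.04)^(-7))/0.04 = 13870.7483
Discount back 9 years to time 0:
PV = 13870.7483 * (1+0.04)^(-9)
= 13870.7483 * 0.702587
= 9745.4038


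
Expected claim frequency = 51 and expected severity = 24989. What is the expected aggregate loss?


E[S] = E[N] * E[X]
= 51 * 24989
= 1.2744e+06


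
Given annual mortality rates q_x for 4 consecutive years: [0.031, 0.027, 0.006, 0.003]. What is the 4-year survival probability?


p_k = 1 - q_k for each year
Survival = product of (1 - q_k)
= 0.969 * 0.973 * 0.994 * 0.997
= 0.9344


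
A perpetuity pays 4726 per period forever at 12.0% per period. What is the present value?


PV = PMT / i
= 4726 / 0.12
= 39383.3333


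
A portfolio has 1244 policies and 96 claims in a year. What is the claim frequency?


frequency = claims / policies
= 96 / 1244
= 0.0772


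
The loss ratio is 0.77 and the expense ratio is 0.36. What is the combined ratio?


Combined ratio = loss ratio + expense ratio
= 0.77 + 0.36
= 1.13


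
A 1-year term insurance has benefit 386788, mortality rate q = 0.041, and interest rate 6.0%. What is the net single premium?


NSP = benefit * q * v
v = 1/(1+i) = 0.943396
NSP = 386788 * 0.041 * 0.943396
= 14960.6679


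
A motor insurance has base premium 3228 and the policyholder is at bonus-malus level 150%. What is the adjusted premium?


adjusted = base * BM_level / 100
= 3228 * 150 / 100
= 3228 * 1.5
= 4842.0


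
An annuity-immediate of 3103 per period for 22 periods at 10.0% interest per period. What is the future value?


FV = PMT * ((1+i)^n - 1) / i
= 3103 * ((1.1)^22 - 1) / 0.1
= 3103 * (8.140275 - 1) / 0.1
= 221562.7313


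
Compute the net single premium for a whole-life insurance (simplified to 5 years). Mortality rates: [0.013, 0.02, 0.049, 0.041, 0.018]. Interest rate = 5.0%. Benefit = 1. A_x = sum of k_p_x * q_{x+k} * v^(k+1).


v = 0.952381
Year 0: k_p_x=1.0, q=0.013, term=0.012381
Year 1: k_p_x=0.987, q=0.02, term=0.017905
Year 2: k_p_x=0.96726, q=0.049, term=0.040942
Year 3: k_p_x=0.919864, q=0.041, term=0.031028
Year 4: k_p_x=0.88215, q=0.018, term=0.012441
A_x = 0.1147


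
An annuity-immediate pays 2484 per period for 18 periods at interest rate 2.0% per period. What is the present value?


PV = PMT * (1 - (1+i)^(-n)) / i
= 2484 * (1 - (1+0.02)^(-18)) / 0.02
= 2484 * (1 - 0.700159) / 0.02
= 2484 * 14.992031
= 37240.2056


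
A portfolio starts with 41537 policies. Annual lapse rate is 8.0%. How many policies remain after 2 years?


remaining = initial * (1 - lapse)^years
= 41537 * (1 - 0.08)^2
= 41537 * 0.8464
= 35156.9168


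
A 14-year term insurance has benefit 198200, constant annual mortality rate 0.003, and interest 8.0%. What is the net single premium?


NSP = benefit * sum_{k=0}^{n-1} k_p_x * q * v^(k+1)
With constant q=0.003, v=0.925926
Sum = 0.024346
NSP = 198200 * 0.024346
= 4825.3065


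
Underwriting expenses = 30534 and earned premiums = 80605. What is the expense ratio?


Expense ratio = expenses / premiums
= 30534 / 80605
= 0.3788


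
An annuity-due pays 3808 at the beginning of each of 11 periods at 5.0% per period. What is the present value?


PV_due = PMT * (1-(1+i)^(-n))/i * (1+i)
PV_immediate = 31630.8253
PV_due = 31630.8253 * 1.05
= 33212.3666


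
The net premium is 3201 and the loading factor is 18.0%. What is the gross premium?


Gross = net * (1 + loading)
= 3201 * (1 + 0.18)
= 3201 * 1.18
= 3777.18


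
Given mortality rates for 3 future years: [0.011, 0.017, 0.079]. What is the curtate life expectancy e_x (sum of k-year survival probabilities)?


e_x = sum_{k=1}^{n} k_p_x
k_p_x values:
  1_p_x = 0.989
  2_p_x = 0.972187
  3_p_x = 0.895384
e_x = 2.8566


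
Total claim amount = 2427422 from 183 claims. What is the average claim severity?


severity = total / number
= 2427422 / 183
= 13264.6011


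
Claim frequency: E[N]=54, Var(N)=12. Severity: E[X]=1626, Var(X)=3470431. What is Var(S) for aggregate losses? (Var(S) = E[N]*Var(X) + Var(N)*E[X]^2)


Var(S) = E[N]*Var(X) + Var(N)*E[X]^2
= 54*3470431 + 12*1626^2
= 187403274 + 31726512
= 2.1913e+08


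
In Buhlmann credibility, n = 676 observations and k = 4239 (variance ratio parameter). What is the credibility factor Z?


Z = n / (n + k)
= 676 / (676 + 4239)
= 676 / 4915
= 0.1375


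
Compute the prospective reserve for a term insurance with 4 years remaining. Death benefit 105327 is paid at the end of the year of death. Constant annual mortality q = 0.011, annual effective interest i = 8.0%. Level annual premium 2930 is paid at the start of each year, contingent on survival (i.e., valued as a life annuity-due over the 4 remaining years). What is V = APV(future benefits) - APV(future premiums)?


v = 1/(1+i) = 0.925926
APV(future benefits) per unit = sum_{k=0}^{3} k_p_x * q * v^(k+1) = 0.035875
APV(future benefits) = 105327 * 0.035875 = 3778.5761
Life annuity-due factor ä_{x:4} = sum_{k=0}^{3} k_p_x * v^k = 3.522245
APV(future premiums) = 2930 * 3.522245 = 10320.177
V = 3778.5761 - 10320.177
= -6541.601


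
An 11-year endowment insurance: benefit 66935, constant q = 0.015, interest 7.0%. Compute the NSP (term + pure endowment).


Term component = 7059.7727
Pure endowment = 11_p_x * v^11 * benefit = 0.846834 * 0.475093 * 66935 = 26929.6215
NSP = 33989.3941


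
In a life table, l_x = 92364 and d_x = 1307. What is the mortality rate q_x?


q_x = d_x / l_x
= 1307 / 92364
= 0.0142


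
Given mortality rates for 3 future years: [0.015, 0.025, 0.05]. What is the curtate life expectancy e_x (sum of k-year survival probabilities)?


e_x = sum_{k=1}^{n} k_p_x
k_p_x values:
  1_p_x = 0.985
  2_p_x = 0.960375
  3_p_x = 0.912356
e_x = 2.8577


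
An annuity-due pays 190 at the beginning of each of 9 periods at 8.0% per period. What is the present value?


PV_due = PMT * (1-(1+i)^(-n))/i * (1+i)
PV_immediate = 1186.9087
PV_due = 1186.9087 * 1.08
= 1281.8614


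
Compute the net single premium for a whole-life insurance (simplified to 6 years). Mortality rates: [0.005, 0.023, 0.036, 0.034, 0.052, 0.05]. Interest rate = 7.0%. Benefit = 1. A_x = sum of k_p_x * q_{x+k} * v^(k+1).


v = 0.934579
Year 0: k_p_x=1.0, q=0.005, term=0.004673
Year 1: k_p_x=0.995, q=0.023, term=0.019989
Year 2: k_p_x=0.972115, q=0.036, term=0.028567
Year 3: k_p_x=0.937119, q=0.034, term=0.024307
Year 4: k_p_x=0.905257, q=0.052, term=0.033563
Year 5: k_p_x=0.858183, q=0.05, term=0.028592
A_x = 0.1397


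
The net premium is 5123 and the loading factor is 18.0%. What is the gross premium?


Gross = net * (1 + loading)
= 5123 * (1 + 0.18)
= 5123 * 1.18
= 6045.14


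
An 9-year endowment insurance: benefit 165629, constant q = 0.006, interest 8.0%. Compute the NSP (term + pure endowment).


Term component = 6079.6453
Pure endowment = 9_p_x * v^9 * benefit = 0.947278 * 0.500249 * 165629 = 78487.4176
NSP = 84567.0629


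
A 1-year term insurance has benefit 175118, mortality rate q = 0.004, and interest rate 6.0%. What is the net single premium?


NSP = benefit * q * v
v = 1/(1+i) = 0.943396
NSP = 175118 * 0.004 * 0.943396
= 660.8226


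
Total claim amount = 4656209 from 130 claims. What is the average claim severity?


severity = total / number
= 4656209 / 130
= 35816.9923


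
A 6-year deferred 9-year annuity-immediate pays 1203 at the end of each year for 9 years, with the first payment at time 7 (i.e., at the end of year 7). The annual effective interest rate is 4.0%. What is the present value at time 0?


PV at time 6 of the 9-year annuity-immediate:
a_n = 1203 * (1-(1+0.04)^(-9))/0.04 = 8944.7039
Discount back 6 years to time 0:
PV = 8944.7039 * (1+0.04)^(-6)
= 8944.7039 * 0.790315
= 7069.1294


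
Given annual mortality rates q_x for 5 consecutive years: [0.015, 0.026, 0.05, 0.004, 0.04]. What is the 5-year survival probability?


p_k = 1 - q_k for each year
Survival = product of (1 - q_k)
= 0.985 * 0.974 * 0.95 * 0.996 * 0.96
= 0.8715


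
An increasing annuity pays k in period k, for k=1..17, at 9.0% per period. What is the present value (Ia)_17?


(Ia)_n = sum_{k=1}^{n} k * v^k, v = 1/(1+i)
v = 0.917431
Sum computed term by term:
(Ia)_17 = 59.8257


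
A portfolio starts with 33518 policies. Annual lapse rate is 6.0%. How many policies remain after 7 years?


remaining = initial * (1 - lapse)^years
= 33518 * (1 - 0.06)^7
= 33518 * 0.648478
= 21735.672


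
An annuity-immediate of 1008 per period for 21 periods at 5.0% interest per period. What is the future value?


FV = PMT * ((1+i)^n - 1) / i
= 1008 * ((1.05)^21 - 1) / 0.05
= 1008 * (2.785963 - 1) / 0.05
= 36005.0058


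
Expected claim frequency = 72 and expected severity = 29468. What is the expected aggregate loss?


E[S] = E[N] * E[X]
= 72 * 29468
= 2.1217e+06


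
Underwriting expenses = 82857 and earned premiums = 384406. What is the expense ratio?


Expense ratio = expenses / premiums
= 82857 / 384406
= 0.2155


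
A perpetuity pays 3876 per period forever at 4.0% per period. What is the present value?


PV = PMT / i
= 3876 / 0.04
= 96900.0


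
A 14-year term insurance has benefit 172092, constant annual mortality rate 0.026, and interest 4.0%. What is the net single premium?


NSP = benefit * sum_{k=0}^{n-1} k_p_x * q * v^(k+1)
With constant q=0.026, v=0.961538
Sum = 0.236618
NSP = 172092 * 0.236618
= 40720.0479


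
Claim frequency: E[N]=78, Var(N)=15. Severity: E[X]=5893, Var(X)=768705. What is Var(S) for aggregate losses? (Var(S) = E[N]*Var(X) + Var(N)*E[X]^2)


Var(S) = E[N]*Var(X) + Var(N)*E[X]^2
= 78*768705 + 15*5893^2
= 59958990 + 520911735
= 5.8087e+08


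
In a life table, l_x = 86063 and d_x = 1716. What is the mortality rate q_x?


q_x = d_x / l_x
= 1716 / 86063
= 0.0199


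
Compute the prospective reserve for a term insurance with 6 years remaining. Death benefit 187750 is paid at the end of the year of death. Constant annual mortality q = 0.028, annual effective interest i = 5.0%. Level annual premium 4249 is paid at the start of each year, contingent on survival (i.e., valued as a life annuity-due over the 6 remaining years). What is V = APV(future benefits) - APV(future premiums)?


v = 1/(1+i) = 0.952381
APV(future benefits) per unit = sum_{k=0}^{5} k_p_x * q * v^(k+1) = 0.13307
APV(future benefits) = 187750 * 0.13307 = 24983.8327
Life annuity-due factor ä_{x:6} = sum_{k=0}^{5} k_p_x * v^k = 4.990113
APV(future premiums) = 4249 * 4.990113 = 21202.9903
V = 24983.8327 - 21202.9903
= 3780.8423


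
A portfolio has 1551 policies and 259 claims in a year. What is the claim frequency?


frequency = claims / policies
= 259 / 1551
= 0.167


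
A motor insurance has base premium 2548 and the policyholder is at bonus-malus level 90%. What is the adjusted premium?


adjusted = base * BM_level / 100
= 2548 * 90 / 100
= 2548 * 0.9
= 2293.2


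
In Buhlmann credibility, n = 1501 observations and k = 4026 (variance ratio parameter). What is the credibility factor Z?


Z = n / (n + k)
= 1501 / (1501 + 4026)
= 1501 / 5527
= 0.2716


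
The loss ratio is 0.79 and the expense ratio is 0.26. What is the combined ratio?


Combined ratio = loss ratio + expense ratio
= 0.79 + 0.26
= 1.05


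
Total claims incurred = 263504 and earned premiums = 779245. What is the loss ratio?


Loss ratio = claims / premiums
= 263504 / 779245
= 0.3382


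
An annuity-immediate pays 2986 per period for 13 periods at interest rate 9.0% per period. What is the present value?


PV = PMT * (1 - (1+i)^(-n)) / i
= 2986 * (1 - (1+0.09)^(-13)) / 0.09
= 2986 * (1 - 0.326179) / 0.09
= 2986 * 7.486904
= 22355.8951


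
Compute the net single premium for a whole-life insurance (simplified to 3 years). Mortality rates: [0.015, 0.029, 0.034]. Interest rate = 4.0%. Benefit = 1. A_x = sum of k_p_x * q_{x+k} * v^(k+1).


v = 0.961538
Year 0: k_p_x=1.0, q=0.015, term=0.014423
Year 1: k_p_x=0.985, q=0.029, term=0.02641
Year 2: k_p_x=0.956435, q=0.034, term=0.028909
A_x = 0.0697


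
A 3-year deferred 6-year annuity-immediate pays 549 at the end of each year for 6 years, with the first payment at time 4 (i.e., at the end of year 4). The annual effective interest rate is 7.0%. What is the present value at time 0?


PV at time 3 of the 6-year annuity-immediate:
a_n = 549 * (1-(1+0.07)^(-6))/0.07 = 2616.8303
Discount back 3 years to time 0:
PV = 2616.8303 * (1+0.07)^(-3)
= 2616.8303 * 0.816298
= 2136.113


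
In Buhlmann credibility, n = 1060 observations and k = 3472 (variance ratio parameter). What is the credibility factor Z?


Z = n / (n + k)
= 1060 / (1060 + 3472)
= 1060 / 4532
= 0.2339


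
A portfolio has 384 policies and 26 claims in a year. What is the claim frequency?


frequency = claims / policies
= 26 / 384
= 0.0677


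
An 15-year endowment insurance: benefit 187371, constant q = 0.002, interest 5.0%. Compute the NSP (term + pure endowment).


Term component = 3842.6414
Pure endowment = 15_p_x * v^15 * benefit = 0.970416 * 0.481017 * 187371 = 87462.323
NSP = 91304.9644


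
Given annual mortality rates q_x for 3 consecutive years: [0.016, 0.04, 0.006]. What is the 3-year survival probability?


p_k = 1 - q_k for each year
Survival = product of (1 - q_k)
= 0.984 * 0.96 * 0.994
= 0.939


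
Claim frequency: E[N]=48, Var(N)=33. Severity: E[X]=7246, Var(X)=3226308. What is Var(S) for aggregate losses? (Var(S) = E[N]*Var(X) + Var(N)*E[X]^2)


Var(S) = E[N]*Var(X) + Var(N)*E[X]^2
= 48*3226308 + 33*7246^2
= 154862784 + 1732649028
= 1.8875e+09


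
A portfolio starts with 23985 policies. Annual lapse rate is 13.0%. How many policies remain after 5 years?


remaining = initial * (1 - lapse)^years
= 23985 * (1 - 0.13)^5
= 23985 * 0.498421
= 11954.6258


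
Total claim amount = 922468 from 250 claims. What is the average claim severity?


severity = total / number
= 922468 / 250
= 3689.872


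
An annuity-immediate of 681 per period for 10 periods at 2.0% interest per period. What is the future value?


FV = PMT * ((1+i)^n - 1) / i
= 681 * ((1.02)^10 - 1) / 0.02
= 681 * (1.218994 - 1) / 0.02
= 7456.76


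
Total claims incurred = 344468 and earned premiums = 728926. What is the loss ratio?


Loss ratio = claims / premiums
= 344468 / 728926
= 0.4726


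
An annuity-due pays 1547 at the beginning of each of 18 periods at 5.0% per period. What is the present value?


PV_due = PMT * (1-(1+i)^(-n))/i * (1+i)
PV_immediate = 18083.7909
PV_due = 18083.7909 * 1.05
= 18987.9805


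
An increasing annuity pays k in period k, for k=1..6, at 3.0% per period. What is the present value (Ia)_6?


(Ia)_n = sum_{k=1}^{n} k * v^k, v = 1/(1+i)
v = 0.970874
Sum computed term by term:
(Ia)_6 = 18.4934


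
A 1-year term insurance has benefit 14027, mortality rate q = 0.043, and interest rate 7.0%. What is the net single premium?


NSP = benefit * q * v
v = 1/(1+i) = 0.934579
NSP = 14027 * 0.043 * 0.934579
= 563.7019


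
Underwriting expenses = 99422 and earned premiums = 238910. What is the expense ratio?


Expense ratio = expenses / premiums
= 99422 / 238910
= 0.4161


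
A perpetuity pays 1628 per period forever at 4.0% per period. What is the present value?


PV = PMT / i
= 1628 / 0.04
= 40700.0


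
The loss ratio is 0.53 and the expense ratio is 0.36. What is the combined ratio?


Combined ratio = loss ratio + expense ratio
= 0.53 + 0.36
= 0.89


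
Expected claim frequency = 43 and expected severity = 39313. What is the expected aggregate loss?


E[S] = E[N] * E[X]
= 43 * 39313
= 1.6905e+06


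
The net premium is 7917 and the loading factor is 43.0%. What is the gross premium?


Gross = net * (1 + loading)
= 7917 * (1 + 0.43)
= 7917 * 1.43
= 11321.31


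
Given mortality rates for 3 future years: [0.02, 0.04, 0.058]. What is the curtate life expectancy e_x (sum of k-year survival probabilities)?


e_x = sum_{k=1}^{n} k_p_x
k_p_x values:
  1_p_x = 0.98
  2_p_x = 0.9408
  3_p_x = 0.886234
e_x = 2.807


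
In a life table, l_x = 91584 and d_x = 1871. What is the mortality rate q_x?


q_x = d_x / l_x
= 1871 / 91584
= 0.0204


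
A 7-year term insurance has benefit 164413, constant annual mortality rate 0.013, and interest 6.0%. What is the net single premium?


NSP = benefit * sum_{k=0}^{n-1} k_p_x * q * v^(k+1)
With constant q=0.013, v=0.943396
Sum = 0.070014
NSP = 164413 * 0.070014
= 11511.1455


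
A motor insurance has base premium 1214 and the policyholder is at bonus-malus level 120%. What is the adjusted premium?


adjusted = base * BM_level / 100
= 1214 * 120 / 100
= 1214 * 1.2
= 1456.8


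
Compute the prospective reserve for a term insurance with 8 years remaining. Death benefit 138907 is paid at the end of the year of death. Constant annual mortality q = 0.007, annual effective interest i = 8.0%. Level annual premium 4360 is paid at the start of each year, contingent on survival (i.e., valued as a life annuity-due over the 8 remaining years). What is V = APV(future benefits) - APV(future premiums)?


v = 1/(1+i) = 0.925926
APV(future benefits) per unit = sum_{k=0}^{7} k_p_x * q * v^(k+1) = 0.039365
APV(future benefits) = 138907 * 0.039365 = 5468.1243
Life annuity-due factor ä_{x:8} = sum_{k=0}^{7} k_p_x * v^k = 6.073513
APV(future premiums) = 4360 * 6.073513 = 26480.5165
V = 5468.1243 - 26480.5165
= -21012.3922


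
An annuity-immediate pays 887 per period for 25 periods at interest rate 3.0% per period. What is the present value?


PV = PMT * (1 - (1+i)^(-n)) / i
= 887 * (1 - (1+0.03)^(-25)) / 0.03
= 887 * (1 - 0.477606) / 0.03
= 887 * 17.413148
= 15445.462


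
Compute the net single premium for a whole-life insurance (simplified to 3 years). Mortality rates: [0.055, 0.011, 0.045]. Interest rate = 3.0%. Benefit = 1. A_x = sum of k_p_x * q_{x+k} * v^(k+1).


v = 0.970874
Year 0: k_p_x=1.0, q=0.055, term=0.053398
Year 1: k_p_x=0.945, q=0.011, term=0.009798
Year 2: k_p_x=0.934605, q=0.045, term=0.038488
A_x = 0.1017


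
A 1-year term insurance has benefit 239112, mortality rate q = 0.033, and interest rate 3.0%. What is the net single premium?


NSP = benefit * q * v
v = 1/(1+i) = 0.970874
NSP = 239112 * 0.033 * 0.970874
= 7660.8699


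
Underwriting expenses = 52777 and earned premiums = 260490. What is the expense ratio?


Expense ratio = expenses / premiums
= 52777 / 260490
= 0.2026


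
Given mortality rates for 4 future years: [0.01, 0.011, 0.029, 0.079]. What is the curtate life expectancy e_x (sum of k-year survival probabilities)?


e_x = sum_{k=1}^{n} k_p_x
k_p_x values:
  1_p_x = 0.99
  2_p_x = 0.97911
  3_p_x = 0.950716
  4_p_x = 0.875609
e_x = 3.7954


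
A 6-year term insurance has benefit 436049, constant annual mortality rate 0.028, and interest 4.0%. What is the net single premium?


NSP = benefit * sum_{k=0}^{n-1} k_p_x * q * v^(k+1)
With constant q=0.028, v=0.961538
Sum = 0.137325
NSP = 436049 * 0.137325
= 59880.5041


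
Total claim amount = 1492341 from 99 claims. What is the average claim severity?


severity = total / number
= 1492341 / 99
= 15074.1515


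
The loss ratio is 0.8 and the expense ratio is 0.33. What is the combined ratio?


Combined ratio = loss ratio + expense ratio
= 0.8 + 0.33
= 1.13


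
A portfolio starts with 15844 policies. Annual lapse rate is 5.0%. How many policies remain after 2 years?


remaining = initial * (1 - lapse)^years
= 15844 * (1 - 0.05)^2
= 15844 * 0.9025
= 14299.21


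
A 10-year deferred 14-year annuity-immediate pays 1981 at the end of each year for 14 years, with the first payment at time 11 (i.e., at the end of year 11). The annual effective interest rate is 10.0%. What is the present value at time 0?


PV at time 10 of the 14-year annuity-immediate:
a_n = 1981 * (1-(1+0.1)^(-14))/0.1 = 14593.4079
Discount back 10 years to time 0:
PV = 14593.4079 * (1+0.1)^(-10)
= 14593.4079 * 0.385543
= 5626.3905


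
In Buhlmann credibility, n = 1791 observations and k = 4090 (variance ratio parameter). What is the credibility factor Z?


Z = n / (n + k)
= 1791 / (1791 + 4090)
= 1791 / 5881
= 0.3045


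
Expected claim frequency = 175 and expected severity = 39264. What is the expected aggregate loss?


E[S] = E[N] * E[X]
= 175 * 39264
= 6.8712e+06


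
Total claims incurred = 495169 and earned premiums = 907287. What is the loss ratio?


Loss ratio = claims / premiums
= 495169 / 907287
= 0.5458


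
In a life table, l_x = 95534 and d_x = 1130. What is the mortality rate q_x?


q_x = d_x / l_x
= 1130 / 95534
= 0.0118


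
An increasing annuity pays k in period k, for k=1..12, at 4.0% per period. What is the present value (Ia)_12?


(Ia)_n = sum_{k=1}^{n} k * v^k, v = 1/(1+i)
v = 0.961538
Sum computed term by term:
(Ia)_12 = 56.6328


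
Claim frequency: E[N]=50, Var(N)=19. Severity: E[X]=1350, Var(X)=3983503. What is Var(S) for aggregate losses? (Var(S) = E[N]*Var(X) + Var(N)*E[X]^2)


Var(S) = E[N]*Var(X) + Var(N)*E[X]^2
= 50*3983503 + 19*1350^2
= 199175150 + 34627500
= 2.3380e+08


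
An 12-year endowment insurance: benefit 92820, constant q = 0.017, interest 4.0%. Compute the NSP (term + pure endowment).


Term component = 13607.8543
Pure endowment = 12_p_x * v^12 * benefit = 0.814033 * 0.624597 * 92820 = 47193.6651
NSP = 60801.5194


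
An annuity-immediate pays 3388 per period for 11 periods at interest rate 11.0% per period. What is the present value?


PV = PMT * (1 - (1+i)^(-n)) / i
= 3388 * (1 - (1+0.11)^(-11)) / 0.11
= 3388 * (1 - 0.317283) / 0.11
= 3388 * 6.206515
= 21027.6739


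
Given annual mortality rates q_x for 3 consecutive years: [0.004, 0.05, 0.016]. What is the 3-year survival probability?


p_k = 1 - q_k for each year
Survival = product of (1 - q_k)
= 0.996 * 0.95 * 0.984
= 0.9311


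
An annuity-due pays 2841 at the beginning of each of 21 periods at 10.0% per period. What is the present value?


PV_due = PMT * (1-(1+i)^(-n))/i * (1+i)
PV_immediate = 24570.9405
PV_due = 24570.9405 * 1.1
= 27028.0345


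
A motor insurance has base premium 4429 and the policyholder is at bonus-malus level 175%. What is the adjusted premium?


adjusted = base * BM_level / 100
= 4429 * 175 / 100
= 4429 * 1.75
= 7750.75


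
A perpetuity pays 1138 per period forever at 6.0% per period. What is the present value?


PV = PMT / i
= 1138 / 0.06
= 18966.6667


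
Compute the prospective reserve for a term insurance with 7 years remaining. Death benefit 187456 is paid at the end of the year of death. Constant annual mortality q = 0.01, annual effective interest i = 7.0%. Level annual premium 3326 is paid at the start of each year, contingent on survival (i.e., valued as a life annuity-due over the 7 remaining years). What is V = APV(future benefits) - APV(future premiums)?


v = 1/(1+i) = 0.934579
APV(future benefits) per unit = sum_{k=0}^{6} k_p_x * q * v^(k+1) = 0.052445
APV(future benefits) = 187456 * 0.052445 = 9831.049
Life annuity-due factor ä_{x:7} = sum_{k=0}^{6} k_p_x * v^k = 5.611569
APV(future premiums) = 3326 * 5.611569 = 18664.0778
V = 9831.049 - 18664.0778
= -8833.0288


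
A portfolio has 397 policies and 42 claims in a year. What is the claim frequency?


frequency = claims / policies
= 42 / 397
= 0.1058


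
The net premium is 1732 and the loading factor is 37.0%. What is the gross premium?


Gross = net * (1 + loading)
= 1732 * (1 + 0.37)
= 1732 * 1.37
= 2372.84


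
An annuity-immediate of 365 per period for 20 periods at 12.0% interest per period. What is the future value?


FV = PMT * ((1+i)^n - 1) / i
= 365 * ((1.12)^20 - 1) / 0.12
= 365 * (9.646293 - 1) / 0.12
= 26299.1415


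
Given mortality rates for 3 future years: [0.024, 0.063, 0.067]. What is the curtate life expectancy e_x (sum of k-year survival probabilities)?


e_x = sum_{k=1}^{n} k_p_x
k_p_x values:
  1_p_x = 0.976
  2_p_x = 0.914512
  3_p_x = 0.85324
e_x = 2.7438


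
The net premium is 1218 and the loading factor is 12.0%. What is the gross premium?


Gross = net * (1 + loading)
= 1218 * (1 + 0.12)
= 1218 * 1.12
= 1364.16


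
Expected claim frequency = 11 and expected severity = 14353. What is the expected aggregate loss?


E[S] = E[N] * E[X]
= 11 * 14353
= 157883


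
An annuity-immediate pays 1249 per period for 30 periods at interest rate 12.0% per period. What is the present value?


PV = PMT * (1 - (1+i)^(-n)) / i
= 1249 * (1 - (1+0.12)^(-30)) / 0.12
= 1249 * (1 - 0.033378) / 0.12
= 1249 * 8.055184
= 10060.9248


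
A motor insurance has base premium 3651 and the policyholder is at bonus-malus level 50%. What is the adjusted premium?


adjusted = base * BM_level / 100
= 3651 * 50 / 100
= 3651 * 0.5
= 1825.5


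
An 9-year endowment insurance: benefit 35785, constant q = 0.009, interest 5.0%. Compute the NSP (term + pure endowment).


Term component = 2214.9538
Pure endowment = 9_p_x * v^9 * benefit = 0.921856 * 0.644609 * 35785 = 21264.747
NSP = 23479.7009


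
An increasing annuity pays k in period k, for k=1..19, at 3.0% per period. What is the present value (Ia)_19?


(Ia)_n = sum_{k=1}^{n} k * v^k, v = 1/(1+i)
v = 0.970874
Sum computed term by term:
(Ia)_19 = 130.6026


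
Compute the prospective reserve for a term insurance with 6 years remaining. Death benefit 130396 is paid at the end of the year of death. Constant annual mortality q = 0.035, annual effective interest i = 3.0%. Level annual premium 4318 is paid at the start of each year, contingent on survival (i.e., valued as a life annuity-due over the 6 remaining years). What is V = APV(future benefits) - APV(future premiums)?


v = 1/(1+i) = 0.970874
APV(future benefits) per unit = sum_{k=0}^{5} k_p_x * q * v^(k+1) = 0.174299
APV(future benefits) = 130396 * 0.174299 = 22727.8977
Life annuity-due factor ä_{x:6} = sum_{k=0}^{5} k_p_x * v^k = 5.129372
APV(future premiums) = 4318 * 5.129372 = 22148.6273
V = 22727.8977 - 22148.6273
= 579.2704


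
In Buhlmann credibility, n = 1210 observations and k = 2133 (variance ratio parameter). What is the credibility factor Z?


Z = n / (n + k)
= 1210 / (1210 + 2133)
= 1210 / 3343
= 0.362


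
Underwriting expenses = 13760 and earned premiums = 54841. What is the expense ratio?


Expense ratio = expenses / premiums
= 13760 / 54841
= 0.2509


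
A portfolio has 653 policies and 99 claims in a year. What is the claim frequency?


frequency = claims / policies
= 99 / 653
= 0.1516


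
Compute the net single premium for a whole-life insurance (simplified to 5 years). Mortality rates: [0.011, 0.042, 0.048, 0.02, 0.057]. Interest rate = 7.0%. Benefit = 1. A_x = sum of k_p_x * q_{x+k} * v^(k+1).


v = 0.934579
Year 0: k_p_x=1.0, q=0.011, term=0.01028
Year 1: k_p_x=0.989, q=0.042, term=0.036281
Year 2: k_p_x=0.947462, q=0.048, term=0.037124
Year 3: k_p_x=0.901984, q=0.02, term=0.013762
Year 4: k_p_x=0.883944, q=0.057, term=0.035924
A_x = 0.1334


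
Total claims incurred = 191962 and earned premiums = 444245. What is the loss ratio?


Loss ratio = claims / premiums
= 191962 / 444245
= 0.4321


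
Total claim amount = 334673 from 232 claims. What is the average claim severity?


severity = total / number
= 334673 / 232
= 1442.556


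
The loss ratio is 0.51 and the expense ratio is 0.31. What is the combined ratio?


Combined ratio = loss ratio + expense ratio
= 0.51 + 0.31
= 0.82


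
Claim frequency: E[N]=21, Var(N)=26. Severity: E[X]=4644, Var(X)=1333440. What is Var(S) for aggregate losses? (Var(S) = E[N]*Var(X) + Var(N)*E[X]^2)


Var(S) = E[N]*Var(X) + Var(N)*E[X]^2
= 21*1333440 + 26*4644^2
= 28002240 + 560735136
= 5.8874e+08


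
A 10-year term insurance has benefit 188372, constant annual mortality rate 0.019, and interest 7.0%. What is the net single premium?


NSP = benefit * sum_{k=0}^{n-1} k_p_x * q * v^(k+1)
With constant q=0.019, v=0.934579
Sum = 0.123902
NSP = 188372 * 0.123902
= 23339.6956


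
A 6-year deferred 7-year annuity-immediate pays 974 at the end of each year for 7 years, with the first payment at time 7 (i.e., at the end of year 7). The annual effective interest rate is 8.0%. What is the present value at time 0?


PV at time 6 of the 7-year annuity-immediate:
a_n = 974 * (1-(1+0.08)^(-7))/0.08 = 5071.0044
Discount back 6 years to time 0:
PV = 5071.0044 * (1+0.08)^(-6)
= 5071.0044 * 0.63017
= 3195.593


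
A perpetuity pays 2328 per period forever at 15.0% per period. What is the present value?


PV = PMT / i
= 2328 / 0.15
= 15520.0


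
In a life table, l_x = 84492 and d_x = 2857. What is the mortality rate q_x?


q_x = d_x / l_x
= 2857 / 84492
= 0.0338


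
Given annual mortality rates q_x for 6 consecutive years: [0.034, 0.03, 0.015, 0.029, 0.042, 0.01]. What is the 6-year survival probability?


p_k = 1 - q_k for each year
Survival = product of (1 - q_k)
= 0.966 * 0.97 * 0.985 * 0.971 * 0.958 * 0.99
= 0.85
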